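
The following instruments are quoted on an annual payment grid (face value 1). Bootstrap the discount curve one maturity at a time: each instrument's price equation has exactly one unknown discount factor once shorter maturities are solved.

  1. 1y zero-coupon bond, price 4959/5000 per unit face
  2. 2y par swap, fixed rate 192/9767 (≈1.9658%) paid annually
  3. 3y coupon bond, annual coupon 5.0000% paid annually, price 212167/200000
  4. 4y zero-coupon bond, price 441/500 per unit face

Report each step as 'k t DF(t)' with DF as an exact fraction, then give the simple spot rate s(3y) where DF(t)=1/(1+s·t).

1 1 4959/5000
2 2 601/625
3 3 9173/10000
4 4 441/500
s(3y) = (1/(9173/10000) − 1)/(3) = 827/27519 ≈ 3.0052%

step 1 [1y] zero: DF = P = 4959/5000 ≈ 0.991800
step 2 [2y] swap r/1=192/9767: DF=(1 − 192/9767·(0.991800))/(1+192/9767) = 601/625 ≈ 0.961600
step 3 [3y] bond c/1=1/20: DF=(212167/200000 − 1/20·(0.991800+0.961600))/(1+1/20) = 9173/10000 ≈ 0.917300
step 4 [4y] zero: DF = P = 441/500 ≈ 0.882000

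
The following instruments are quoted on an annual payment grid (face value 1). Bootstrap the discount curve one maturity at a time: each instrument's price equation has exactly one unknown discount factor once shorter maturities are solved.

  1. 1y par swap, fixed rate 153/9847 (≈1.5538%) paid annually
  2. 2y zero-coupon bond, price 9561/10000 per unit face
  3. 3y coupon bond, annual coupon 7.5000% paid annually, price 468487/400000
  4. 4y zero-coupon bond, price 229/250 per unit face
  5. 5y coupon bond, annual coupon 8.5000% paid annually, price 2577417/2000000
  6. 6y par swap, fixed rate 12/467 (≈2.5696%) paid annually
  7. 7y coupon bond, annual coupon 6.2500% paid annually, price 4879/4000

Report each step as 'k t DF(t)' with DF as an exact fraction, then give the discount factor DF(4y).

step 1 [1y] swap r/1=153/9847: DF=(1 − 153/9847·(0))/(1+153/9847) = 9847/10000 ≈ 0.984700
step 2 [2y] zero: DF = P = 9561/10000 ≈ 0.956100
step 3 [3y] bond c/1=3/40: DF=(468487/400000 − 3/40·(0.984700+0.956100))/(1+3/40) = 9541/10000 ≈ 0.954100
step 4 [4y] zero: DF = P = 229/250 ≈ 0.916000
step 5 [5y] bond c/1=17/200: DF=(2577417/2000000 − 17/200·(0.984700+0.956100+0.954100+0.916000))/(1+17/200) = 2223/2500 ≈ 0.889200
step 6 [6y] swap r/1=12/467: DF=(1 − 12/467·(0.984700+0.956100+0.954100+0.916000+0.889200))/(1+12/467) = 2143/2500 ≈ 0.857200
step 7 [7y] bond c/1=1/16: DF=(4879/4000 − 1/16·(0.984700+0.956100+0.954100+0.916000+0.889200+0.857200))/(1+1/16) = 8211/10000 ≈ 0.821100

1 1 9847/10000
2 2 9561/10000
3 3 9541/10000
4 4 229/250
5 5 2223/2500
6 6 2143/2500
7 7 8211/10000
DF(4y) = 229/250 ≈ 0.916000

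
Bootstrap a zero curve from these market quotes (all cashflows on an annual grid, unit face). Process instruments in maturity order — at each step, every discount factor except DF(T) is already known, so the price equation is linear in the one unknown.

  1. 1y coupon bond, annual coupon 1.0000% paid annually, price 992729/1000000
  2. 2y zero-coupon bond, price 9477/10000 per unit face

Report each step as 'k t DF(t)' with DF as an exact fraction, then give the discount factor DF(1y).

step 1 [1y] bond c/1=1/100: DF=(992729/1000000 − 1/100·(0))/(1+1/100) = 9829/10000 ≈ 0.982900
step 2 [2y] zero: DF = P = 9477/10000 ≈ 0.947700

1 1 9829/10000
2 2 9477/10000
DF(1y) = 9829/10000 ≈ 0.982900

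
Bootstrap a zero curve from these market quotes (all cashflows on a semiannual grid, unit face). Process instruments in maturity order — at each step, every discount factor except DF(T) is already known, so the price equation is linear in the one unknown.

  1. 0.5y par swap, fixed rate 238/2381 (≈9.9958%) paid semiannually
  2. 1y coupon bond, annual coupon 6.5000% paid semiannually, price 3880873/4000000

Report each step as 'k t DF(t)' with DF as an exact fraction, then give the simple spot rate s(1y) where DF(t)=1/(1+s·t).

step 1 [0.5y] swap r/2=119/2381: DF=(1 − 119/2381·(0))/(1+119/2381) = 2381/2500 ≈ 0.952400
step 2 [1y] bond c/2=13/400: DF=(3880873/4000000 − 13/400·(0.952400))/(1+13/400) = 9097/10000 ≈ 0.909700

1 1/2 2381/2500
2 1 9097/10000
s(1y) = (1/(9097/10000) − 1)/(1) = 903/9097 ≈ 9.9263%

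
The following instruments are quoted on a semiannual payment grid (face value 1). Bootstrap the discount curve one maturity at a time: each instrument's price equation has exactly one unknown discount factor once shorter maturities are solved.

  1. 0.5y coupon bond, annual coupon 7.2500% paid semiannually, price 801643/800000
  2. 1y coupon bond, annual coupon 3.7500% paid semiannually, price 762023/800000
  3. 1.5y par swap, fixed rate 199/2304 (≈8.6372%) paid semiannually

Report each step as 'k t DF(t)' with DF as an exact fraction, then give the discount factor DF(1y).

step 1 [0.5y] bond c/2=29/800: DF=(801643/800000 − 29/800·(0))/(1+29/800) = 967/1000 ≈ 0.967000
step 2 [1y] bond c/2=3/160: DF=(762023/800000 − 3/160·(0.967000))/(1+3/160) = 2293/2500 ≈ 0.917200
step 3 [1.5y] swap r/2=199/4608: DF=(1 − 199/4608·(0.967000+0.917200))/(1+199/4608) = 4403/5000 ≈ 0.880600

1 1/2 967/1000
2 1 2293/2500
3 3/2 4403/5000
DF(1y) = 2293/2500 ≈ 0.917200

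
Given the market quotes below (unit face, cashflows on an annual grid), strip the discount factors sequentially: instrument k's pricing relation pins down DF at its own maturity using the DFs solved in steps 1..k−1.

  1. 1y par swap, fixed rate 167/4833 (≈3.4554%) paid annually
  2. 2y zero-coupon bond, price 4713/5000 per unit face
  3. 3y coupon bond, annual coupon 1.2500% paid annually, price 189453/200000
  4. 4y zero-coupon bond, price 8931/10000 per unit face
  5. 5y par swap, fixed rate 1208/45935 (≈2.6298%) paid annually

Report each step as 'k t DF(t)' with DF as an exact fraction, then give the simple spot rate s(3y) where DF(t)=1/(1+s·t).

1 1 4833/5000
2 2 4713/5000
3 3 114/125
4 4 8931/10000
5 5 1099/1250
s(3y) = (1/(114/125) − 1)/(3) = 11/342 ≈ 3.2164%

step 1 [1y] swap r/1=167/4833: DF=(1 − 167/4833·(0))/(1+167/4833) = 4833/5000 ≈ 0.966600
step 2 [2y] zero: DF = P = 4713/5000 ≈ 0.942600
step 3 [3y] bond c/1=1/80: DF=(189453/200000 − 1/80·(0.966600+0.942600))/(1+1/80) = 114/125 ≈ 0.912000
step 4 [4y] zero: DF = P = 8931/10000 ≈ 0.893100
step 5 [5y] swap r/1=1208/45935: DF=(1 − 1208/45935·(0.966600+0.942600+0.912000+0.893100))/(1+1208/45935) = 1099/1250 ≈ 0.879200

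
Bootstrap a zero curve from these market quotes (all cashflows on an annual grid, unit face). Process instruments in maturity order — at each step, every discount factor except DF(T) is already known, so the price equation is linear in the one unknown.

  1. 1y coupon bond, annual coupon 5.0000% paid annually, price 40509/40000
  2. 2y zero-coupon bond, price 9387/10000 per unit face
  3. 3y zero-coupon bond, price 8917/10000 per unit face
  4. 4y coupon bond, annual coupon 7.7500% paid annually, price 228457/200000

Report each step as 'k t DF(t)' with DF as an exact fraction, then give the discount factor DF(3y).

1 1 1929/2000
2 2 9387/10000
3 3 8917/10000
4 4 8591/10000
DF(3y) = 8917/10000 ≈ 0.891700

step 1 [1y] bond c/1=1/20: DF=(40509/40000 − 1/20·(0))/(1+1/20) = 1929/2000 ≈ 0.964500
step 2 [2y] zero: DF = P = 9387/10000 ≈ 0.938700
step 3 [3y] zero: DF = P = 8917/10000 ≈ 0.891700
step 4 [4y] bond c/1=31/400: DF=(228457/200000 − 31/400·(0.964500+0.938700+0.891700))/(1+31/400) = 8591/10000 ≈ 0.859100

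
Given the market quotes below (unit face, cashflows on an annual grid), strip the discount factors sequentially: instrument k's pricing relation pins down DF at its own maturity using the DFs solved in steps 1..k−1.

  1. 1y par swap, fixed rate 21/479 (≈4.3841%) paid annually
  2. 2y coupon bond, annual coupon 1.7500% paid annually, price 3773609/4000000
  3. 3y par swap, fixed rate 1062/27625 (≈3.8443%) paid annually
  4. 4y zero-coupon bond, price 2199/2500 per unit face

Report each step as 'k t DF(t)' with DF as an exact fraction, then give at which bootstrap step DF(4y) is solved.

1 1 479/500
2 2 9107/10000
3 3 4469/5000
4 4 2199/2500
DF(4y) is solved at step 4

step 1 [1y] swap r/1=21/479: DF=(1 − 21/479·(0))/(1+21/479) = 479/500 ≈ 0.958000
step 2 [2y] bond c/1=7/400: DF=(3773609/4000000 − 7/400·(0.958000))/(1+7/400) = 9107/10000 ≈ 0.910700
step 3 [3y] swap r/1=1062/27625: DF=(1 − 1062/27625·(0.958000+0.910700))/(1+1062/27625) = 4469/5000 ≈ 0.893800
step 4 [4y] zero: DF = P = 2199/2500 ≈ 0.879600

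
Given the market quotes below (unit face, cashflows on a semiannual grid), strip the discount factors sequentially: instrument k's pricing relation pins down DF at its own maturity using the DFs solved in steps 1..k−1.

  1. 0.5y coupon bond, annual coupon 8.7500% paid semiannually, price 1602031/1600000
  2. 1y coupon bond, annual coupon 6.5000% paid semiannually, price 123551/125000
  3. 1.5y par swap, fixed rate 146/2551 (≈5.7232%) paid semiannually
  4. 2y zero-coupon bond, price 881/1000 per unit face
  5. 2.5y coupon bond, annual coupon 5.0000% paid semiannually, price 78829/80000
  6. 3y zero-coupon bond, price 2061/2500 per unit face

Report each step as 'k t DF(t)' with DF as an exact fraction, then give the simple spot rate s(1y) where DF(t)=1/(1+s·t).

step 1 [0.5y] bond c/2=7/160: DF=(1602031/1600000 − 7/160·(0))/(1+7/160) = 9593/10000 ≈ 0.959300
step 2 [1y] bond c/2=13/400: DF=(123551/125000 − 13/400·(0.959300))/(1+13/400) = 9271/10000 ≈ 0.927100
step 3 [1.5y] swap r/2=73/2551: DF=(1 − 73/2551·(0.959300+0.927100))/(1+73/2551) = 9197/10000 ≈ 0.919700
step 4 [2y] zero: DF = P = 881/1000 ≈ 0.881000
step 5 [2.5y] bond c/2=1/40: DF=(78829/80000 − 1/40·(0.959300+0.927100+0.919700+0.881000))/(1+1/40) = 4357/5000 ≈ 0.871400
step 6 [3y] zero: DF = P = 2061/2500 ≈ 0.824400

1 1/2 9593/10000
2 1 9271/10000
3 3/2 9197/10000
4 2 881/1000
5 5/2 4357/5000
6 3 2061/2500
s(1y) = (1/(9271/10000) − 1)/(1) = 729/9271 ≈ 7.8632%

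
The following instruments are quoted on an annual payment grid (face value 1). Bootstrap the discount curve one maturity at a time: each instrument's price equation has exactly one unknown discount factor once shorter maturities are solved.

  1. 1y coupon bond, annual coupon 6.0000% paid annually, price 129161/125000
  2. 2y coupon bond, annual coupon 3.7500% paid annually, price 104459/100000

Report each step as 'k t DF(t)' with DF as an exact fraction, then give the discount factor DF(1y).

1 1 2437/2500
2 2 2429/2500
DF(1y) = 2437/2500 ≈ 0.974800

step 1 [1y] bond c/1=3/50: DF=(129161/125000 − 3/50·(0))/(1+3/50) = 2437/2500 ≈ 0.974800
step 2 [2y] bond c/1=3/80: DF=(104459/100000 − 3/80·(0.974800))/(1+3/80) = 2429/2500 ≈ 0.971600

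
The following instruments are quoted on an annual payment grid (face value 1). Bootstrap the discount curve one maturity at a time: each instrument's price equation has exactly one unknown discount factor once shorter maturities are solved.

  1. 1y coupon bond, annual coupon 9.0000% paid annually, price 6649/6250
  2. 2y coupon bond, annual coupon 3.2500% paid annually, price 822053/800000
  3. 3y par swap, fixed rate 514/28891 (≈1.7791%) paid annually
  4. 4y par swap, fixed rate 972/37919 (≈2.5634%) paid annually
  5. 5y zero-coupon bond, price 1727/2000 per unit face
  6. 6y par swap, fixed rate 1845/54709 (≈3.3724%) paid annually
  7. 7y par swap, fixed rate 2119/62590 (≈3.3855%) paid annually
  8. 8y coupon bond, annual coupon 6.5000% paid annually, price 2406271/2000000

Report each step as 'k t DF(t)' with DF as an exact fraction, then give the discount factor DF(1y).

1 1 122/125
2 2 1929/2000
3 3 4743/5000
4 4 2257/2500
5 5 1727/2000
6 6 1631/2000
7 7 7881/10000
8 8 7477/10000
DF(1y) = 122/125 ≈ 0.976000

step 1 [1y] bond c/1=9/100: DF=(6649/6250 − 9/100·(0))/(1+9/100) = 122/125 ≈ 0.976000
step 2 [2y] bond c/1=13/400: DF=(822053/800000 − 13/400·(0.976000))/(1+13/400) = 1929/2000 ≈ 0.964500
step 3 [3y] swap r/1=514/28891: DF=(1 − 514/28891·(0.976000+0.964500))/(1+514/28891) = 4743/5000 ≈ 0.948600
step 4 [4y] swap r/1=972/37919: DF=(1 − 972/37919·(0.976000+0.964500+0.948600))/(1+972/37919) = 2257/2500 ≈ 0.902800
step 5 [5y] zero: DF = P = 1727/2000 ≈ 0.863500
step 6 [6y] swap r/1=1845/54709: DF=(1 − 1845/54709·(0.976000+0.964500+0.948600+0.902800+0.863500))/(1+1845/54709) = 1631/2000 ≈ 0.815500
step 7 [7y] swap r/1=2119/62590: DF=(1 − 2119/62590·(0.976000+0.964500+0.948600+0.902800+0.863500+0.815500))/(1+2119/62590) = 7881/10000 ≈ 0.788100
step 8 [8y] bond c/1=13/200: DF=(2406271/2000000 − 13/200·(0.976000+0.964500+0.948600+0.902800+0.863500+0.815500+0.788100))/(1+13/200) = 7477/10000 ≈ 0.747700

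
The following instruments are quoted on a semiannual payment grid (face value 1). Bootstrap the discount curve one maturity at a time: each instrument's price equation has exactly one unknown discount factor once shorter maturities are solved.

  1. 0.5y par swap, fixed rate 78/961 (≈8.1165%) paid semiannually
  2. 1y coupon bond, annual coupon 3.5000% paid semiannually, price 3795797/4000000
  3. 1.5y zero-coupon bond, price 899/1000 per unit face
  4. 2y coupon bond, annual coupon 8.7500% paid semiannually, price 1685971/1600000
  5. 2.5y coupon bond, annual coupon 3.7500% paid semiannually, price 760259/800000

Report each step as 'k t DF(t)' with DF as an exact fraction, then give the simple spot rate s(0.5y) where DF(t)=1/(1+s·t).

step 1 [0.5y] swap r/2=39/961: DF=(1 − 39/961·(0))/(1+39/961) = 961/1000 ≈ 0.961000
step 2 [1y] bond c/2=7/400: DF=(3795797/4000000 − 7/400·(0.961000))/(1+7/400) = 9161/10000 ≈ 0.916100
step 3 [1.5y] zero: DF = P = 899/1000 ≈ 0.899000
step 4 [2y] bond c/2=7/160: DF=(1685971/1600000 − 7/160·(0.961000+0.916100+0.899000))/(1+7/160) = 2233/2500 ≈ 0.893200
step 5 [2.5y] bond c/2=3/160: DF=(760259/800000 − 3/160·(0.961000+0.916100+0.899000+0.893200))/(1+3/160) = 8653/10000 ≈ 0.865300

1 1/2 961/1000
2 1 9161/10000
3 3/2 899/1000
4 2 2233/2500
5 5/2 8653/10000
s(0.5y) = (1/(961/1000) − 1)/(1/2) = 78/961 ≈ 8.1165%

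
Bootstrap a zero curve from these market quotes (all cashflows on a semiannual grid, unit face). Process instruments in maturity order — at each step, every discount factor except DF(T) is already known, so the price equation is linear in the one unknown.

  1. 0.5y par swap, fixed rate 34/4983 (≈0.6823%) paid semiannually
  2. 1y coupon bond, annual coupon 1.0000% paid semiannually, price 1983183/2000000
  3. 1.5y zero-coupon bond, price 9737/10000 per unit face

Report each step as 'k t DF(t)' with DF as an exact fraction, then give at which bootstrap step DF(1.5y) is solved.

step 1 [0.5y] swap r/2=17/4983: DF=(1 − 17/4983·(0))/(1+17/4983) = 4983/5000 ≈ 0.996600
step 2 [1y] bond c/2=1/200: DF=(1983183/2000000 − 1/200·(0.996600))/(1+1/200) = 9817/10000 ≈ 0.981700
step 3 [1.5y] zero: DF = P = 9737/10000 ≈ 0.973700

1 1/2 4983/5000
2 1 9817/10000
3 3/2 9737/10000
DF(1.5y) is solved at step 3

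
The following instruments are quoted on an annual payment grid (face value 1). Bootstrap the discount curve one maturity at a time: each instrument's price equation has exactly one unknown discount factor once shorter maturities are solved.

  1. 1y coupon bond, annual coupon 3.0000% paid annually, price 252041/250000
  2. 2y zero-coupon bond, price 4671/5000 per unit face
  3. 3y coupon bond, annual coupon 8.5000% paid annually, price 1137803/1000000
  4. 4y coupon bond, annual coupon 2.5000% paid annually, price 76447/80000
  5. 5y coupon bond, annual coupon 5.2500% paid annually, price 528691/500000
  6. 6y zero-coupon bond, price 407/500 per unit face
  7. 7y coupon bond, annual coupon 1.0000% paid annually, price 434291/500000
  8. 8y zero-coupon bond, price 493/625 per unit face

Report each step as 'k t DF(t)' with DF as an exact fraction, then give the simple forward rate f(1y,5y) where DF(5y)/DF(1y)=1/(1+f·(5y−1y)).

step 1 [1y] bond c/1=3/100: DF=(252041/250000 − 3/100·(0))/(1+3/100) = 2447/2500 ≈ 0.978800
step 2 [2y] zero: DF = P = 4671/5000 ≈ 0.934200
step 3 [3y] bond c/1=17/200: DF=(1137803/1000000 − 17/200·(0.978800+0.934200))/(1+17/200) = 2247/2500 ≈ 0.898800
step 4 [4y] bond c/1=1/40: DF=(76447/80000 − 1/40·(0.978800+0.934200+0.898800))/(1+1/40) = 8637/10000 ≈ 0.863700
step 5 [5y] bond c/1=21/400: DF=(528691/500000 − 21/400·(0.978800+0.934200+0.898800+0.863700))/(1+21/400) = 8213/10000 ≈ 0.821300
step 6 [6y] zero: DF = P = 407/500 ≈ 0.814000
step 7 [7y] bond c/1=1/100: DF=(434291/500000 − 1/100·(0.978800+0.934200+0.898800+0.863700+0.821300+0.814000))/(1+1/100) = 4037/5000 ≈ 0.807400
step 8 [8y] zero: DF = P = 493/625 ≈ 0.788800

1 1 2447/2500
2 2 4671/5000
3 3 2247/2500
4 4 8637/10000
5 5 8213/10000
6 6 407/500
7 7 4037/5000
8 8 493/625
f(1y,5y) = ((2447/2500)/(8213/10000) − 1)/(4) = 1575/32852 ≈ 4.7942%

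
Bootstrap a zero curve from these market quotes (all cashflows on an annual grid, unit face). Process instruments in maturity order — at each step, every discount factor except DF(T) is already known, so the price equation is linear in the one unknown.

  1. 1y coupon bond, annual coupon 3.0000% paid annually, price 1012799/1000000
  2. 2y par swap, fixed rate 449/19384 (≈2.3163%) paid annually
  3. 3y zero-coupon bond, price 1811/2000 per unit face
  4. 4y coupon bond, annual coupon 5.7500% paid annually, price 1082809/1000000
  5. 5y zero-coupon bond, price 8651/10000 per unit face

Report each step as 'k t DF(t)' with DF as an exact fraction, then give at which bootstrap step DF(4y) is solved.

step 1 [1y] bond c/1=3/100: DF=(1012799/1000000 − 3/100·(0))/(1+3/100) = 9833/10000 ≈ 0.983300
step 2 [2y] swap r/1=449/19384: DF=(1 − 449/19384·(0.983300))/(1+449/19384) = 9551/10000 ≈ 0.955100
step 3 [3y] zero: DF = P = 1811/2000 ≈ 0.905500
step 4 [4y] bond c/1=23/400: DF=(1082809/1000000 − 23/400·(0.983300+0.955100+0.905500))/(1+23/400) = 8693/10000 ≈ 0.869300
step 5 [5y] zero: DF = P = 8651/10000 ≈ 0.865100

1 1 9833/10000
2 2 9551/10000
3 3 1811/2000
4 4 8693/10000
5 5 8651/10000
DF(4y) is solved at step 4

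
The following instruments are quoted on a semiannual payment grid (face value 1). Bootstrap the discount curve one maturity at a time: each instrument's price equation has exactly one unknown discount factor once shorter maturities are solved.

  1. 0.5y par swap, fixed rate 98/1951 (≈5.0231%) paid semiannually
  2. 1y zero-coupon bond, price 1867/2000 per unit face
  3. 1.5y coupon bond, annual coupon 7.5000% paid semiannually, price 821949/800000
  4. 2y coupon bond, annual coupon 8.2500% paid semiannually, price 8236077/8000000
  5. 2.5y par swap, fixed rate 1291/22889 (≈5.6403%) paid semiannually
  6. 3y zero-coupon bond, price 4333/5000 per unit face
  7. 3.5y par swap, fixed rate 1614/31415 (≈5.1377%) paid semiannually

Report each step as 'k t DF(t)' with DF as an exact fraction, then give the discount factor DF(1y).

step 1 [0.5y] swap r/2=49/1951: DF=(1 − 49/1951·(0))/(1+49/1951) = 1951/2000 ≈ 0.975500
step 2 [1y] zero: DF = P = 1867/2000 ≈ 0.933500
step 3 [1.5y] bond c/2=3/80: DF=(821949/800000 − 3/80·(0.975500+0.933500))/(1+3/80) = 9213/10000 ≈ 0.921300
step 4 [2y] bond c/2=33/800: DF=(8236077/8000000 − 33/800·(0.975500+0.933500+0.921300))/(1+33/800) = 4383/5000 ≈ 0.876600
step 5 [2.5y] swap r/2=1291/45778: DF=(1 − 1291/45778·(0.975500+0.933500+0.921300+0.876600))/(1+1291/45778) = 8709/10000 ≈ 0.870900
step 6 [3y] zero: DF = P = 4333/5000 ≈ 0.866600
step 7 [3.5y] swap r/2=807/31415: DF=(1 − 807/31415·(0.975500+0.933500+0.921300+0.876600+0.870900+0.866600))/(1+807/31415) = 4193/5000 ≈ 0.838600

1 1/2 1951/2000
2 1 1867/2000
3 3/2 9213/10000
4 2 4383/5000
5 5/2 8709/10000
6 3 4333/5000
7 7/2 4193/5000
DF(1y) = 1867/2000 ≈ 0.933500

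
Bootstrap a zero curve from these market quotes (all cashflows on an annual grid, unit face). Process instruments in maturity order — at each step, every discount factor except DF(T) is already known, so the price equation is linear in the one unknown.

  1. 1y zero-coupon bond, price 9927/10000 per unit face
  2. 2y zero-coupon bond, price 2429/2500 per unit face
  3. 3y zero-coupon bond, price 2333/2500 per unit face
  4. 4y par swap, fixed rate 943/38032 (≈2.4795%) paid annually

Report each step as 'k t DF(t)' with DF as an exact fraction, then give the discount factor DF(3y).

step 1 [1y] zero: DF = P = 9927/10000 ≈ 0.992700
step 2 [2y] zero: DF = P = 2429/2500 ≈ 0.971600
step 3 [3y] zero: DF = P = 2333/2500 ≈ 0.933200
step 4 [4y] swap r/1=943/38032: DF=(1 − 943/38032·(0.992700+0.971600+0.933200))/(1+943/38032) = 9057/10000 ≈ 0.905700

1 1 9927/10000
2 2 2429/2500
3 3 2333/2500
4 4 9057/10000
DF(3y) = 2333/2500 ≈ 0.933200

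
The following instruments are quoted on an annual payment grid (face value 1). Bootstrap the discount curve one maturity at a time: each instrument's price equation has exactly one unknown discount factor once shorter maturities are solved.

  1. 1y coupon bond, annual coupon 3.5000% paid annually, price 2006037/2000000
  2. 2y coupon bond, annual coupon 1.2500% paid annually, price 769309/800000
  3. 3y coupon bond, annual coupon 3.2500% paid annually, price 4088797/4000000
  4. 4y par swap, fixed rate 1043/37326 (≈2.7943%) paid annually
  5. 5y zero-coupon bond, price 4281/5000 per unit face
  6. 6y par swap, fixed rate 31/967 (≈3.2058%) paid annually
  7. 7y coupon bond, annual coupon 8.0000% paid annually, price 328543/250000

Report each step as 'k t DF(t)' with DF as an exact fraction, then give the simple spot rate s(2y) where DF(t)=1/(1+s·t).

step 1 [1y] bond c/1=7/200: DF=(2006037/2000000 − 7/200·(0))/(1+7/200) = 9691/10000 ≈ 0.969100
step 2 [2y] bond c/1=1/80: DF=(769309/800000 − 1/80·(0.969100))/(1+1/80) = 4689/5000 ≈ 0.937800
step 3 [3y] bond c/1=13/400: DF=(4088797/4000000 − 13/400·(0.969100+0.937800))/(1+13/400) = 93/100 ≈ 0.930000
step 4 [4y] swap r/1=1043/37326: DF=(1 − 1043/37326·(0.969100+0.937800+0.930000))/(1+1043/37326) = 8957/10000 ≈ 0.895700
step 5 [5y] zero: DF = P = 4281/5000 ≈ 0.856200
step 6 [6y] swap r/1=31/967: DF=(1 − 31/967·(0.969100+0.937800+0.930000+0.895700+0.856200))/(1+31/967) = 1033/1250 ≈ 0.826400
step 7 [7y] bond c/1=2/25: DF=(328543/250000 − 2/25·(0.969100+0.937800+0.930000+0.895700+0.856200+0.826400))/(1+2/25) = 8157/10000 ≈ 0.815700

1 1 9691/10000
2 2 4689/5000
3 3 93/100
4 4 8957/10000
5 5 4281/5000
6 6 1033/1250
7 7 8157/10000
s(2y) = (1/(4689/5000) − 1)/(2) = 311/9378 ≈ 3.3163%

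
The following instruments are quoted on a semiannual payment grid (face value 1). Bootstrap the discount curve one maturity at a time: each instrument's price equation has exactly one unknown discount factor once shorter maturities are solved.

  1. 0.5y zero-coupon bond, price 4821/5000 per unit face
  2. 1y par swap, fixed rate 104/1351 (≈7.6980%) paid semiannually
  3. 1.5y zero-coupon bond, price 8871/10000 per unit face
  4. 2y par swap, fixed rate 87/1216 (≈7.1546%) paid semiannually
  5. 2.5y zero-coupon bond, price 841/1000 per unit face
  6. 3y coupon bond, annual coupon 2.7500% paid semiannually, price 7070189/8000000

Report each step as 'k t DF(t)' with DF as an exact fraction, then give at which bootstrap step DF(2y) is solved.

1 1/2 4821/5000
2 1 1159/1250
3 3/2 8871/10000
4 2 1739/2000
5 5/2 841/1000
6 3 8109/10000
DF(2y) is solved at step 4

step 1 [0.5y] zero: DF = P = 4821/5000 ≈ 0.964200
step 2 [1y] swap r/2=52/1351: DF=(1 − 52/1351·(0.964200))/(1+52/1351) = 1159/1250 ≈ 0.927200
step 3 [1.5y] zero: DF = P = 8871/10000 ≈ 0.887100
step 4 [2y] swap r/2=87/2432: DF=(1 − 87/2432·(0.964200+0.927200+0.887100))/(1+87/2432) = 1739/2000 ≈ 0.869500
step 5 [2.5y] zero: DF = P = 841/1000 ≈ 0.841000
step 6 [3y] bond c/2=11/800: DF=(7070189/8000000 − 11/800·(0.964200+0.927200+0.887100+0.869500+0.841000))/(1+11/800) = 8109/10000 ≈ 0.810900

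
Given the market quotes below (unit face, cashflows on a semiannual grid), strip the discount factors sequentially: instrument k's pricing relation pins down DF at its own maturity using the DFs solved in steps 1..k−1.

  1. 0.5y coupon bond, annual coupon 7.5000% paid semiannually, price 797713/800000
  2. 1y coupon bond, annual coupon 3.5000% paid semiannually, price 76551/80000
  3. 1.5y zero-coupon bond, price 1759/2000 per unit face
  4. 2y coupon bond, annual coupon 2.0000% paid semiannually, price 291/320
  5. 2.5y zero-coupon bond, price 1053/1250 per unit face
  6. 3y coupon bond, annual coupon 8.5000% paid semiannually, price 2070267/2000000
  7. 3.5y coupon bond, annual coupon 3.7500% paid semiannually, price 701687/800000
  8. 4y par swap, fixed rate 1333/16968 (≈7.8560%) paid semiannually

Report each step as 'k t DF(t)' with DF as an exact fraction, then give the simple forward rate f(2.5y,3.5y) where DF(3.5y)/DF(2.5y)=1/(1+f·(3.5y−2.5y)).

1 1/2 9611/10000
2 1 9239/10000
3 3/2 1759/2000
4 2 873/1000
5 5/2 1053/1250
6 3 8103/10000
7 7/2 1909/2500
8 4 3667/5000
f(2.5y,3.5y) = ((1053/1250)/(1909/2500) − 1)/(1) = 197/1909 ≈ 10.3195%

step 1 [0.5y] bond c/2=3/80: DF=(797713/800000 − 3/80·(0))/(1+3/80) = 9611/10000 ≈ 0.961100
step 2 [1y] bond c/2=7/400: DF=(76551/80000 − 7/400·(0.961100))/(1+7/400) = 9239/10000 ≈ 0.923900
step 3 [1.5y] zero: DF = P = 1759/2000 ≈ 0.879500
step 4 [2y] bond c/2=1/100: DF=(291/320 − 1/100·(0.961100+0.923900+0.879500))/(1+1/100) = 873/1000 ≈ 0.873000
step 5 [2.5y] zero: DF = P = 1053/1250 ≈ 0.842400
step 6 [3y] bond c/2=17/400: DF=(2070267/2000000 − 17/400·(0.961100+0.923900+0.879500+0.873000+0.842400))/(1+17/400) = 8103/10000 ≈ 0.810300
step 7 [3.5y] bond c/2=3/160: DF=(701687/800000 − 3/160·(0.961100+0.923900+0.879500+0.873000+0.842400+0.810300))/(1+3/160) = 1909/2500 ≈ 0.763600
step 8 [4y] swap r/2=1333/33936: DF=(1 − 1333/33936·(0.961100+0.923900+0.879500+0.873000+0.842400+0.810300+0.763600))/(1+1333/33936) = 3667/5000 ≈ 0.733400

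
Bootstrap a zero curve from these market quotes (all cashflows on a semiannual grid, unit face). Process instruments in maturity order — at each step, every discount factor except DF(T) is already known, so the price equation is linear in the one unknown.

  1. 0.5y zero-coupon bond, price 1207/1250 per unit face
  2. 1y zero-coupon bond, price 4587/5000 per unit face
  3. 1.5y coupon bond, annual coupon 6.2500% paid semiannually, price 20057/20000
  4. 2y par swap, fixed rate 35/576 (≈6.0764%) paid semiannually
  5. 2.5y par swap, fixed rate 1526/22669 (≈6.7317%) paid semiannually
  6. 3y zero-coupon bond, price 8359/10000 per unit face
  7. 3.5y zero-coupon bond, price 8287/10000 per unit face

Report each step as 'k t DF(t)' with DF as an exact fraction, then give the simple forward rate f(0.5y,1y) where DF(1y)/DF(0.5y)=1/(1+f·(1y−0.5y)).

1 1/2 1207/1250
2 1 4587/5000
3 3/2 4577/5000
4 2 111/125
5 5/2 4237/5000
6 3 8359/10000
7 7/2 8287/10000
f(0.5y,1y) = ((1207/1250)/(4587/5000) − 1)/(1/2) = 482/4587 ≈ 10.5080%

step 1 [0.5y] zero: DF = P = 1207/1250 ≈ 0.965600
step 2 [1y] zero: DF = P = 4587/5000 ≈ 0.917400
step 3 [1.5y] bond c/2=1/32: DF=(20057/20000 − 1/32·(0.965600+0.917400))/(1+1/32) = 4577/5000 ≈ 0.915400
step 4 [2y] swap r/2=35/1152: DF=(1 − 35/1152·(0.965600+0.917400+0.915400))/(1+35/1152) = 111/125 ≈ 0.888000
step 5 [2.5y] swap r/2=763/22669: DF=(1 − 763/22669·(0.965600+0.917400+0.915400+0.888000))/(1+763/22669) = 4237/5000 ≈ 0.847400
step 6 [3y] zero: DF = P = 8359/10000 ≈ 0.835900
step 7 [3.5y] zero: DF = P = 8287/10000 ≈ 0.828700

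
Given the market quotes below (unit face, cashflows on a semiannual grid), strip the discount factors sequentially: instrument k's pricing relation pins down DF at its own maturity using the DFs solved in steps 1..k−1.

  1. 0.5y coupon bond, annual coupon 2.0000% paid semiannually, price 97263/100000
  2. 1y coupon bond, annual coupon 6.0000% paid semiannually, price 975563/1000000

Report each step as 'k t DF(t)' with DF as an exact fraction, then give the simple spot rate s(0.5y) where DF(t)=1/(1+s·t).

1 1/2 963/1000
2 1 9191/10000
s(0.5y) = (1/(963/1000) − 1)/(1/2) = 74/963 ≈ 7.6843%

step 1 [0.5y] bond c/2=1/100: DF=(97263/100000 − 1/100·(0))/(1+1/100) = 963/1000 ≈ 0.963000
step 2 [1y] bond c/2=3/100: DF=(975563/1000000 − 3/100·(0.963000))/(1+3/100) = 9191/10000 ≈ 0.919100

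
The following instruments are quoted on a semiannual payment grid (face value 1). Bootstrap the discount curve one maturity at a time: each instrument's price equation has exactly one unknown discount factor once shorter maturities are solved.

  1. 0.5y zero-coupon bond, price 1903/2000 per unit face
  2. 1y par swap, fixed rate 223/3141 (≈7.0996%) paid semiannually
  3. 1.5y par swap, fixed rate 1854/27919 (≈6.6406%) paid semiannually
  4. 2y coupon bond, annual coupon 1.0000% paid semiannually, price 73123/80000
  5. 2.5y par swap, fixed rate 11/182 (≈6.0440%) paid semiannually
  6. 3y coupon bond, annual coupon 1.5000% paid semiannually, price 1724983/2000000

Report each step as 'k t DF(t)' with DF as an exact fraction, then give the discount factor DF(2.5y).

step 1 [0.5y] zero: DF = P = 1903/2000 ≈ 0.951500
step 2 [1y] swap r/2=223/6282: DF=(1 − 223/6282·(0.951500))/(1+223/6282) = 9331/10000 ≈ 0.933100
step 3 [1.5y] swap r/2=927/27919: DF=(1 − 927/27919·(0.951500+0.933100))/(1+927/27919) = 9073/10000 ≈ 0.907300
step 4 [2y] bond c/2=1/200: DF=(73123/80000 − 1/200·(0.951500+0.933100+0.907300))/(1+1/200) = 2239/2500 ≈ 0.895600
step 5 [2.5y] swap r/2=11/364: DF=(1 − 11/364·(0.951500+0.933100+0.907300+0.895600))/(1+11/364) = 69/80 ≈ 0.862500
step 6 [3y] bond c/2=3/400: DF=(1724983/2000000 − 3/400·(0.951500+0.933100+0.907300+0.895600+0.862500))/(1+3/400) = 4111/5000 ≈ 0.822200

1 1/2 1903/2000
2 1 9331/10000
3 3/2 9073/10000
4 2 2239/2500
5 5/2 69/80
6 3 4111/5000
DF(2.5y) = 69/80 ≈ 0.862500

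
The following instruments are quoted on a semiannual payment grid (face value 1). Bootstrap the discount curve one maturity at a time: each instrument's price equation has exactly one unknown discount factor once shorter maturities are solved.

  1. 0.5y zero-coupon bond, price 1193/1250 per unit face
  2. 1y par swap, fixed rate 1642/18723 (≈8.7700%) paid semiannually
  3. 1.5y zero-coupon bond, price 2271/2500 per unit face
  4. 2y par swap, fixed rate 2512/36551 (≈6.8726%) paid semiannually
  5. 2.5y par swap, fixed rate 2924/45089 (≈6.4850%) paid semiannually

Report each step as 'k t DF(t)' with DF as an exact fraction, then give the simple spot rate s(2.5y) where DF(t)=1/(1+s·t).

1 1/2 1193/1250
2 1 9179/10000
3 3/2 2271/2500
4 2 1093/1250
5 5/2 4269/5000
s(2.5y) = (1/(4269/5000) − 1)/(5/2) = 1462/21345 ≈ 6.8494%

step 1 [0.5y] zero: DF = P = 1193/1250 ≈ 0.954400
step 2 [1y] swap r/2=821/18723: DF=(1 − 821/18723·(0.954400))/(1+821/18723) = 9179/10000 ≈ 0.917900
step 3 [1.5y] zero: DF = P = 2271/2500 ≈ 0.908400
step 4 [2y] swap r/2=1256/36551: DF=(1 − 1256/36551·(0.954400+0.917900+0.908400))/(1+1256/36551) = 1093/1250 ≈ 0.874400
step 5 [2.5y] swap r/2=1462/45089: DF=(1 − 1462/45089·(0.954400+0.917900+0.908400+0.874400))/(1+1462/45089) = 4269/5000 ≈ 0.853800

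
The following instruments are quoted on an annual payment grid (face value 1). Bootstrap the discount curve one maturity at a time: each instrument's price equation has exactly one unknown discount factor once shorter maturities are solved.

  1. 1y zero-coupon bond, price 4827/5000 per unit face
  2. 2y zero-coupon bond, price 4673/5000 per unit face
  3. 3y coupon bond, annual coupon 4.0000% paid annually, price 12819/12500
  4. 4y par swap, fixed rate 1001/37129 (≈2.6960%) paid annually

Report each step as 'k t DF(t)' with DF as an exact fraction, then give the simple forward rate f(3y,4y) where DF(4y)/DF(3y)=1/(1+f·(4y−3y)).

step 1 [1y] zero: DF = P = 4827/5000 ≈ 0.965400
step 2 [2y] zero: DF = P = 4673/5000 ≈ 0.934600
step 3 [3y] bond c/1=1/25: DF=(12819/12500 − 1/25·(0.965400+0.934600))/(1+1/25) = 913/1000 ≈ 0.913000
step 4 [4y] swap r/1=1001/37129: DF=(1 − 1001/37129·(0.965400+0.934600+0.913000))/(1+1001/37129) = 8999/10000 ≈ 0.899900

1 1 4827/5000
2 2 4673/5000
3 3 913/1000
4 4 8999/10000
f(3y,4y) = ((913/1000)/(8999/10000) − 1)/(1) = 131/8999 ≈ 1.4557%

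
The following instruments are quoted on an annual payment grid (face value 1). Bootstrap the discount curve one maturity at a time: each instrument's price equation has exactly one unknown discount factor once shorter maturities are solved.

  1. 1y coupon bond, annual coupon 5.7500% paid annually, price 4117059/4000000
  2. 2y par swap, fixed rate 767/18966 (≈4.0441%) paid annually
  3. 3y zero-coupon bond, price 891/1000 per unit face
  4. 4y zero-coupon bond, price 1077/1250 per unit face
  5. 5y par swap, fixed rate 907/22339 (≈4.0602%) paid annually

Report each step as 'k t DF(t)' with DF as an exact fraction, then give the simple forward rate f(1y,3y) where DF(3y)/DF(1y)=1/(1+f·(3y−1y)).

1 1 9733/10000
2 2 9233/10000
3 3 891/1000
4 4 1077/1250
5 5 4093/5000
f(1y,3y) = ((9733/10000)/(891/1000) − 1)/(2) = 823/17820 ≈ 4.6184%

step 1 [1y] bond c/1=23/400: DF=(4117059/4000000 − 23/400·(0))/(1+23/400) = 9733/10000 ≈ 0.973300
step 2 [2y] swap r/1=767/18966: DF=(1 − 767/18966·(0.973300))/(1+767/18966) = 9233/10000 ≈ 0.923300
step 3 [3y] zero: DF = P = 891/1000 ≈ 0.891000
step 4 [4y] zero: DF = P = 1077/1250 ≈ 0.861600
step 5 [5y] swap r/1=907/22339: DF=(1 − 907/22339·(0.973300+0.923300+0.891000+0.861600))/(1+907/22339) = 4093/5000 ≈ 0.818600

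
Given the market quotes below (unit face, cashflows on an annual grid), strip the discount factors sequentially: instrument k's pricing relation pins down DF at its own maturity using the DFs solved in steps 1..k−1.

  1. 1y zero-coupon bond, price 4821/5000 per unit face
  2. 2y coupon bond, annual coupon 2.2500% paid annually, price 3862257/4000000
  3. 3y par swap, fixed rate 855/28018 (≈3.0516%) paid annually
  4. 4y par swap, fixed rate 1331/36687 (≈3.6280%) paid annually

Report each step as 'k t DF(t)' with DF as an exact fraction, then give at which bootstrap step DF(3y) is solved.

step 1 [1y] zero: DF = P = 4821/5000 ≈ 0.964200
step 2 [2y] bond c/1=9/400: DF=(3862257/4000000 − 9/400·(0.964200))/(1+9/400) = 9231/10000 ≈ 0.923100
step 3 [3y] swap r/1=855/28018: DF=(1 − 855/28018·(0.964200+0.923100))/(1+855/28018) = 1829/2000 ≈ 0.914500
step 4 [4y] swap r/1=1331/36687: DF=(1 − 1331/36687·(0.964200+0.923100+0.914500))/(1+1331/36687) = 8669/10000 ≈ 0.866900

1 1 4821/5000
2 2 9231/10000
3 3 1829/2000
4 4 8669/10000
DF(3y) is solved at step 3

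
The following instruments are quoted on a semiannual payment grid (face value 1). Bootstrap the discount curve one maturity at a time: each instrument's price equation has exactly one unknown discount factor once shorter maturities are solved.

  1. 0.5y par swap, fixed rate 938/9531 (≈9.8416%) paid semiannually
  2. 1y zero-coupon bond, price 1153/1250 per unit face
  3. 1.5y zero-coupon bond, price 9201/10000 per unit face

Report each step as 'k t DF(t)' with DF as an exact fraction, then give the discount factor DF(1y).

1 1/2 9531/10000
2 1 1153/1250
3 3/2 9201/10000
DF(1y) = 1153/1250 ≈ 0.922400

step 1 [0.5y] swap r/2=469/9531: DF=(1 − 469/9531·(0))/(1+469/9531) = 9531/10000 ≈ 0.953100
step 2 [1y] zero: DF = P = 1153/1250 ≈ 0.922400
step 3 [1.5y] zero: DF = P = 9201/10000 ≈ 0.920100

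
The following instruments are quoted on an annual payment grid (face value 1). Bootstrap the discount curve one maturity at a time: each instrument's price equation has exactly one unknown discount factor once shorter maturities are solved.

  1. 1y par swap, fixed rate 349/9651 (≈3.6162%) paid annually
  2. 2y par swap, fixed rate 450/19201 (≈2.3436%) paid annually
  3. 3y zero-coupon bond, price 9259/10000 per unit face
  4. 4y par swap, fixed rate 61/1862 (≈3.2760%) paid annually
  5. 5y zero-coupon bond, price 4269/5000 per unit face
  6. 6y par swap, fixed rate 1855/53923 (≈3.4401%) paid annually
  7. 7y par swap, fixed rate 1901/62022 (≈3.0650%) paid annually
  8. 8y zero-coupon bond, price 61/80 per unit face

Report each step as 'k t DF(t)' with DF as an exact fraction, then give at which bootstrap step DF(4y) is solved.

step 1 [1y] swap r/1=349/9651: DF=(1 − 349/9651·(0))/(1+349/9651) = 9651/10000 ≈ 0.965100
step 2 [2y] swap r/1=450/19201: DF=(1 − 450/19201·(0.965100))/(1+450/19201) = 191/200 ≈ 0.955000
step 3 [3y] zero: DF = P = 9259/10000 ≈ 0.925900
step 4 [4y] swap r/1=61/1862: DF=(1 − 61/1862·(0.965100+0.955000+0.925900))/(1+61/1862) = 439/500 ≈ 0.878000
step 5 [5y] zero: DF = P = 4269/5000 ≈ 0.853800
step 6 [6y] swap r/1=1855/53923: DF=(1 − 1855/53923·(0.965100+0.955000+0.925900+0.878000+0.853800))/(1+1855/53923) = 1629/2000 ≈ 0.814500
step 7 [7y] swap r/1=1901/62022: DF=(1 − 1901/62022·(0.965100+0.955000+0.925900+0.878000+0.853800+0.814500))/(1+1901/62022) = 8099/10000 ≈ 0.809900
step 8 [8y] zero: DF = P = 61/80 ≈ 0.762500

1 1 9651/10000
2 2 191/200
3 3 9259/10000
4 4 439/500
5 5 4269/5000
6 6 1629/2000
7 7 8099/10000
8 8 61/80
DF(4y) is solved at step 4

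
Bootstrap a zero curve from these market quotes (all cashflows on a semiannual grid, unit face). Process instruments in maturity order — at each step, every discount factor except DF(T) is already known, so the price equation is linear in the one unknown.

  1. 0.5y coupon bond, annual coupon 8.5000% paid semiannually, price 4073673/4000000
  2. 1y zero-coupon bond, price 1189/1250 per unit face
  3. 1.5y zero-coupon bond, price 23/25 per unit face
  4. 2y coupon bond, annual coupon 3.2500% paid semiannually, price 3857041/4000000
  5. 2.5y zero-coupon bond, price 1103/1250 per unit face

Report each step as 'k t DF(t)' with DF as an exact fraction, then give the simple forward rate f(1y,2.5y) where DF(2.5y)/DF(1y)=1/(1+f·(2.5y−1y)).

step 1 [0.5y] bond c/2=17/400: DF=(4073673/4000000 − 17/400·(0))/(1+17/400) = 9769/10000 ≈ 0.976900
step 2 [1y] zero: DF = P = 1189/1250 ≈ 0.951200
step 3 [1.5y] zero: DF = P = 23/25 ≈ 0.920000
step 4 [2y] bond c/2=13/800: DF=(3857041/4000000 − 13/800·(0.976900+0.951200+0.920000))/(1+13/800) = 9033/10000 ≈ 0.903300
step 5 [2.5y] zero: DF = P = 1103/1250 ≈ 0.882400

1 1/2 9769/10000
2 1 1189/1250
3 3/2 23/25
4 2 9033/10000
5 5/2 1103/1250
f(1y,2.5y) = ((1189/1250)/(1103/1250) − 1)/(3/2) = 172/3309 ≈ 5.1979%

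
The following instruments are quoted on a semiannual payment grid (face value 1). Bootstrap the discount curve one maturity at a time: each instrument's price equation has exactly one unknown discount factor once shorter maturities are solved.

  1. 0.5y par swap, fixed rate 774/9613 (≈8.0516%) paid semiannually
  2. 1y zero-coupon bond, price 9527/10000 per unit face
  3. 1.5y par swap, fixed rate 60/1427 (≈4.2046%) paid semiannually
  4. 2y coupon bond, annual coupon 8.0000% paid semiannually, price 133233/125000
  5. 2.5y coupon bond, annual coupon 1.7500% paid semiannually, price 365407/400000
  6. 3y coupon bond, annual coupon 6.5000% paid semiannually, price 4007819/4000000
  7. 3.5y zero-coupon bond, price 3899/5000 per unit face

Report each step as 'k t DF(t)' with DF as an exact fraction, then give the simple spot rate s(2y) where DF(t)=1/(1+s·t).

1 1/2 9613/10000
2 1 9527/10000
3 3/2 47/50
4 2 9151/10000
5 5/2 8729/10000
6 3 8243/10000
7 7/2 3899/5000
s(2y) = (1/(9151/10000) − 1)/(2) = 849/18302 ≈ 4.6388%

step 1 [0.5y] swap r/2=387/9613: DF=(1 − 387/9613·(0))/(1+387/9613) = 9613/10000 ≈ 0.961300
step 2 [1y] zero: DF = P = 9527/10000 ≈ 0.952700
step 3 [1.5y] swap r/2=30/1427: DF=(1 − 30/1427·(0.961300+0.952700))/(1+30/1427) = 47/50 ≈ 0.940000
step 4 [2y] bond c/2=1/25: DF=(133233/125000 − 1/25·(0.961300+0.952700+0.940000))/(1+1/25) = 9151/10000 ≈ 0.915100
step 5 [2.5y] bond c/2=7/800: DF=(365407/400000 − 7/800·(0.961300+0.952700+0.940000+0.915100))/(1+7/800) = 8729/10000 ≈ 0.872900
step 6 [3y] bond c/2=13/400: DF=(4007819/4000000 − 13/400·(0.961300+0.952700+0.940000+0.915100+0.872900))/(1+13/400) = 8243/10000 ≈ 0.824300
step 7 [3.5y] zero: DF = P = 3899/5000 ≈ 0.779800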